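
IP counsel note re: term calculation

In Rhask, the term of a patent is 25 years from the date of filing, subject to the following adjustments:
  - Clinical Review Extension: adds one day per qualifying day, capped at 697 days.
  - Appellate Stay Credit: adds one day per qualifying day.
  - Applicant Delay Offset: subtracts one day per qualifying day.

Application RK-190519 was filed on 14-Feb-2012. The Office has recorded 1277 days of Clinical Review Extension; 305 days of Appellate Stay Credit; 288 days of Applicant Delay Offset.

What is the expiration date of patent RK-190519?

Base term: filing date + 25 years → 14 February 2037.
Clinical Review Extension: 1277 days claimed exceeds the 697-day cap, so +697 days → 12 January 2039.
Appellate Stay Credit: +305 days → 13 November 2039.
Applicant Delay Offset: −288 days → 29 January 2039.

2039-01-29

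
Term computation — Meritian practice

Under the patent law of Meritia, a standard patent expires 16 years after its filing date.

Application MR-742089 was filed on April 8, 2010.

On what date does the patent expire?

2026-04-08

Filing date + 16 years → 8 April 2026.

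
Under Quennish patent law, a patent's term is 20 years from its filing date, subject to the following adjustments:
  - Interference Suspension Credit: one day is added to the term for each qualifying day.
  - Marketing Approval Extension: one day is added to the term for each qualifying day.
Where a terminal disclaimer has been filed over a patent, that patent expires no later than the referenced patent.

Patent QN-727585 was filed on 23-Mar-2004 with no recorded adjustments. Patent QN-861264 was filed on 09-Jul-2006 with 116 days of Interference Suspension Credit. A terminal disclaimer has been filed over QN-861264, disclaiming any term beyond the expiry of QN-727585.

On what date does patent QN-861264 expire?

March 23, 2024

Natural term of QN-861264:
  Base: filing + 20 years → 9 July 2026.
  Interference Suspension Credit: +116 days → 2 November 2026.
Expiry of referenced patent QN-727585:
  Base: filing + 20 years → 23 March 2024.
Terminal disclaimer: QN-861264 expires on the earlier of 2 November 2026 and 23 March 2024.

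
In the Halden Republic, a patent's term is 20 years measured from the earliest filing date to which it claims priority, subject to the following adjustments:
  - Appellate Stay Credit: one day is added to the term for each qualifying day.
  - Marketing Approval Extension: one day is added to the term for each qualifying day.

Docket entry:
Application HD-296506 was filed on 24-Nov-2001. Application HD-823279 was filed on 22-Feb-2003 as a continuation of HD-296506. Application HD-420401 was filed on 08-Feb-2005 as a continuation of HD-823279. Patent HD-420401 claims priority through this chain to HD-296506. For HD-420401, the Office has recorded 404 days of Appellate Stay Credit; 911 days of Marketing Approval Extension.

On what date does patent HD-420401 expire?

Earliest priority filing: 24 November 2001.
Base term: 24 November 2001 + 20 years → 24 November 2021.
Appellate Stay Credit: +404 days → 2 January 2023.
Marketing Approval Extension: +911 days → 1 July 2025.

July 1, 2025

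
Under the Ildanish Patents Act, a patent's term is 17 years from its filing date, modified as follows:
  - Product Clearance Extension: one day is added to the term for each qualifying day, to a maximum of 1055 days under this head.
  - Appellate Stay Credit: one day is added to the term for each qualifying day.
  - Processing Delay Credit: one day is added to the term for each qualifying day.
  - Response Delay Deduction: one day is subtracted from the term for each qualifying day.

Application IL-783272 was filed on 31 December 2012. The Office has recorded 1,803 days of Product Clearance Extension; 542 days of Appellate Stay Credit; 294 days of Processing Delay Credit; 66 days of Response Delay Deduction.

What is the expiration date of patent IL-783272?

Base term: filing date + 17 years → 31 December 2029.
Product Clearance Extension: 1803 days claimed exceeds the 1055-day cap, so +1055 days → 20 November 2032.
Appellate Stay Credit: +542 days → 16 May 2034.
Processing Delay Credit: +294 days → 6 March 2035.
Response Delay Deduction: −66 days → 30 December 2034.

2034-12-30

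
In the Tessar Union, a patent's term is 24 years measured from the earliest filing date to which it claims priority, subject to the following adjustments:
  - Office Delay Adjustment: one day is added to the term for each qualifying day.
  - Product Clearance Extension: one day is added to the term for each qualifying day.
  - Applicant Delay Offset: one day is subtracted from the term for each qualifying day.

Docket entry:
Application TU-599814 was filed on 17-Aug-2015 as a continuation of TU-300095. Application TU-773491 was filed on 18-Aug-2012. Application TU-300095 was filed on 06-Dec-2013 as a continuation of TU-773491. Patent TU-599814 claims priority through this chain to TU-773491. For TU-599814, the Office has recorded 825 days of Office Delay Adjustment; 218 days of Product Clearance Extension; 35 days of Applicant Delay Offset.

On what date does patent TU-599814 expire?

2039-05-23

Earliest priority filing: 18 August 2012.
Base term: 18 August 2012 + 24 years → 18 August 2036.
Office Delay Adjustment: +825 days → 21 November 2038.
Product Clearance Extension: +218 days → 27 June 2039.
Applicant Delay Offset: −35 days → 23 May 2039.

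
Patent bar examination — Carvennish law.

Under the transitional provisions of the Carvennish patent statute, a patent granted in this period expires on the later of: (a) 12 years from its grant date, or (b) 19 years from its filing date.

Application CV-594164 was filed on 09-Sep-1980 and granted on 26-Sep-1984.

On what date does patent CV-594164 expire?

1999-09-09

(a) grant + 12 years → 26 September 1996.
(b) filing + 19 years → 9 September 1999.
Later of the two: 9 September 1999.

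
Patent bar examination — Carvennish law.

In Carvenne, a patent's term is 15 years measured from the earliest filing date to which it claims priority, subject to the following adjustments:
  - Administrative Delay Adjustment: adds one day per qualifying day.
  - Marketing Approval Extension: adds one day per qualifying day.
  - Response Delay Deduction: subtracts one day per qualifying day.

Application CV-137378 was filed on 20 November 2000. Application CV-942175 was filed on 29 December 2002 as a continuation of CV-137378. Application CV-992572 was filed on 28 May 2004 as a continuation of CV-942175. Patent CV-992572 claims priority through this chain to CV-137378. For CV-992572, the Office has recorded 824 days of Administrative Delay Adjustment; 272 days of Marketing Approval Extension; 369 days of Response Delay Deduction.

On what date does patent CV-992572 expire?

Earliest priority filing: 20 November 2000.
Base term: 20 November 2000 + 15 years → 20 November 2015.
Administrative Delay Adjustment: +824 days → 21 February 2018.
Marketing Approval Extension: +272 days → 20 November 2018.
Response Delay Deduction: −369 days → 16 November 2017.

2017-11-16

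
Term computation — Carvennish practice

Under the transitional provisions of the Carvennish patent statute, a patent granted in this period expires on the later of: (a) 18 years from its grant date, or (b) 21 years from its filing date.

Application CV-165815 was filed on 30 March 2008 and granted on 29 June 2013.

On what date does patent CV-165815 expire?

(a) grant + 18 years → 29 June 2031.
(b) filing + 21 years → 30 March 2029.
Later of the two: 29 June 2031.

2031-06-29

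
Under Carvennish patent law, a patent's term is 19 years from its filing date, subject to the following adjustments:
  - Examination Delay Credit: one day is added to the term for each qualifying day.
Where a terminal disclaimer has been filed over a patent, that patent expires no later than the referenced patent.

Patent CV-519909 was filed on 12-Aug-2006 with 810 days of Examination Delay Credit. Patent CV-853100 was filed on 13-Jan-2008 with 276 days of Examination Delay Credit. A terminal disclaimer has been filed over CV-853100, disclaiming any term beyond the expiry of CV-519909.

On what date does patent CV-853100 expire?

October 16, 2027

Natural term of CV-853100:
  Base: filing + 19 years → 13 January 2027.
  Examination Delay Credit: +276 days → 16 October 2027.
Expiry of referenced patent CV-519909:
  Base: filing + 19 years → 12 August 2025.
  Examination Delay Credit: +810 days → 31 October 2027.
Terminal disclaimer: CV-853100 expires on the earlier of 16 October 2027 and 31 October 2027.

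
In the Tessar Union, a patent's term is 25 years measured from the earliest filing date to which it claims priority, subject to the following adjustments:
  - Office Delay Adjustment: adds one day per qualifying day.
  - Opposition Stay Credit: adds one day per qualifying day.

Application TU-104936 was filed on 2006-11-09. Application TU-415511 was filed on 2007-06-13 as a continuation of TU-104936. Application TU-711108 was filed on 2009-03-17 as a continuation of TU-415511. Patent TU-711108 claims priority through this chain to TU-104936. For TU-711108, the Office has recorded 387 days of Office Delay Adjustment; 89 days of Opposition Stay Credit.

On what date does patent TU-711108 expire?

Earliest priority filing: 9 November 2006.
Base term: 9 November 2006 + 25 years → 9 November 2031.
Office Delay Adjustment: +387 days → 30 November 2032.
Opposition Stay Credit: +89 days → 27 February 2033.

2033-02-27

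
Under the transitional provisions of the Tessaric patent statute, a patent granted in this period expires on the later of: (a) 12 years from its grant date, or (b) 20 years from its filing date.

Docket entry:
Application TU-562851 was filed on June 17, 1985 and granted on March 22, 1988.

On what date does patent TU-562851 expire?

(a) grant + 12 years → 22 March 2000.
(b) filing + 20 years → 17 June 2005.
Later of the two: 17 June 2005.

June 17, 2005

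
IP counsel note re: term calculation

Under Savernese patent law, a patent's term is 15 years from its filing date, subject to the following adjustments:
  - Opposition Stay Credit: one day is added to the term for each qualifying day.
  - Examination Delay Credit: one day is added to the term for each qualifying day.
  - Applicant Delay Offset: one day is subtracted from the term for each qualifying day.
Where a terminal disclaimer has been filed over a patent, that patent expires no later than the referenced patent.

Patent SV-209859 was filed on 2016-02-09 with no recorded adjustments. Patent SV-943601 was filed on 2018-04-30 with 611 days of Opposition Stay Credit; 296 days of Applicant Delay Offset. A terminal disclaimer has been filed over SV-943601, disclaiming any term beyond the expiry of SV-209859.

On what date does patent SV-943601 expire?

February 9, 2031

Natural term of SV-943601:
  Base: filing + 15 years → 30 April 2033.
  Opposition Stay Credit: +611 days → 1 January 2035.
  Applicant Delay Offset: −296 days → 11 March 2034.
Expiry of referenced patent SV-209859:
  Base: filing + 15 years → 9 February 2031.
Terminal disclaimer: SV-943601 expires on the earlier of 11 March 2034 and 9 February 2031.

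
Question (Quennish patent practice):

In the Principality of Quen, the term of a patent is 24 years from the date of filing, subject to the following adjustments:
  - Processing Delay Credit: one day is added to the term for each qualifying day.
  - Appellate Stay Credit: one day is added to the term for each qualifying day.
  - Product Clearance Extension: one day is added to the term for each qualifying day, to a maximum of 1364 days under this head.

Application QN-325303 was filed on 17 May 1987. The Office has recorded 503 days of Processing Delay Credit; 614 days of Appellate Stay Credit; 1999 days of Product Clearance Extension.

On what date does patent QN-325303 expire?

Base term: filing date + 24 years → 17 May 2011.
Processing Delay Credit: +503 days → 1 October 2012.
Appellate Stay Credit: +614 days → 7 June 2014.
Product Clearance Extension: 1999 days claimed exceeds the 1364-day cap, so +1364 days → 2 March 2018.

2018-03-02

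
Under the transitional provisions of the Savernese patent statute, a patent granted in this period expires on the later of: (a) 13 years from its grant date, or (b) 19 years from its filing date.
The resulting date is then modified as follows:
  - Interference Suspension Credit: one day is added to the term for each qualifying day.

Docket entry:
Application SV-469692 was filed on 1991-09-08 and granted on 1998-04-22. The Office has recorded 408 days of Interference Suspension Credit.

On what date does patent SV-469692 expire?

June 3, 2012

(a) grant + 13 years → 22 April 2011.
(b) filing + 19 years → 8 September 2010.
Later of the two: 22 April 2011.
Interference Suspension Credit: +408 days → 3 June 2012.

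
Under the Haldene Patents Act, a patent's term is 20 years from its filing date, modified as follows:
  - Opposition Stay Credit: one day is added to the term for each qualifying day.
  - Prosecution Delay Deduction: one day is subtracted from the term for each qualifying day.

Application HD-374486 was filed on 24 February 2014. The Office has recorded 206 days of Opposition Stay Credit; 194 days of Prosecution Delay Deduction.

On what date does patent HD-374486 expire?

Base term: filing date + 20 years → 24 February 2034.
Opposition Stay Credit: +206 days → 18 September 2034.
Prosecution Delay Deduction: −194 days → 8 March 2034.

2034-03-08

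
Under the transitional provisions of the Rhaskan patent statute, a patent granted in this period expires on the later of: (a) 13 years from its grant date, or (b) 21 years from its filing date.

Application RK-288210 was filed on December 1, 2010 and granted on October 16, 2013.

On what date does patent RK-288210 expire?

2031-12-01

(a) grant + 13 years → 16 October 2026.
(b) filing + 21 years → 1 December 2031.
Later of the two: 1 December 2031.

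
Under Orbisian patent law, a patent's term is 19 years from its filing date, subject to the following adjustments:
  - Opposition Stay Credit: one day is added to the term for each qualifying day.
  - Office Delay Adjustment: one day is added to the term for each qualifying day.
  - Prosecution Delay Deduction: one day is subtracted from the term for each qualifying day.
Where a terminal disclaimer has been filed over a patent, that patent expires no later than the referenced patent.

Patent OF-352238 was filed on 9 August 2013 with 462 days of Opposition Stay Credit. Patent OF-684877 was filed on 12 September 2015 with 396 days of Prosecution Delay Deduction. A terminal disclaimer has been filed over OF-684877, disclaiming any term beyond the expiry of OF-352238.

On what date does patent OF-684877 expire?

Natural term of OF-684877:
  Base: filing + 19 years → 12 September 2034.
  Prosecution Delay Deduction: −396 days → 12 August 2033.
Expiry of referenced patent OF-352238:
  Base: filing + 19 years → 9 August 2032.
  Opposition Stay Credit: +462 days → 14 November 2033.
Terminal disclaimer: OF-684877 expires on the earlier of 12 August 2033 and 14 November 2033.

August 12, 2033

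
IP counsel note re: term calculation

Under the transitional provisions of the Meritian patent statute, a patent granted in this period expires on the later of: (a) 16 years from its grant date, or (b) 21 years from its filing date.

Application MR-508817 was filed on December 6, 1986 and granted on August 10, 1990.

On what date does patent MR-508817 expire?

December 6, 2007

(a) grant + 16 years → 10 August 2006.
(b) filing + 21 years → 6 December 2007.
Later of the two: 6 December 2007.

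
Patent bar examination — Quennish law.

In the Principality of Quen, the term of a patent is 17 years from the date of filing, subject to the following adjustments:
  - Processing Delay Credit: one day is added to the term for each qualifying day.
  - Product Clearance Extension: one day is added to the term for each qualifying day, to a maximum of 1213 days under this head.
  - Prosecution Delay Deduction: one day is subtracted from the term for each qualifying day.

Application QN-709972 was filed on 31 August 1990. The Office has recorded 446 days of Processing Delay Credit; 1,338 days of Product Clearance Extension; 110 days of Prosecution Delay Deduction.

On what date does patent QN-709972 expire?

November 27, 2011

Base term: filing date + 17 years → 31 August 2007.
Processing Delay Credit: +446 days → 19 November 2008.
Product Clearance Extension: 1338 days claimed exceeds the 1213-day cap, so +1213 days → 16 March 2012.
Prosecution Delay Deduction: −110 days → 27 November 2011.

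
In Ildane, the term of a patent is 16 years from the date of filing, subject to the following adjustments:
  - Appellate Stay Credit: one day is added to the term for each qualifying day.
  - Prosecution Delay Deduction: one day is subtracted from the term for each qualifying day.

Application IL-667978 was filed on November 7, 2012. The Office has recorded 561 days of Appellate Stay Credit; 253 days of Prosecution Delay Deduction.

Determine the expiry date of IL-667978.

Base term: filing date + 16 years → 7 November 2028.
Appellate Stay Credit: +561 days → 22 May 2030.
Prosecution Delay Deduction: −253 days → 11 September 2029.

2029-09-11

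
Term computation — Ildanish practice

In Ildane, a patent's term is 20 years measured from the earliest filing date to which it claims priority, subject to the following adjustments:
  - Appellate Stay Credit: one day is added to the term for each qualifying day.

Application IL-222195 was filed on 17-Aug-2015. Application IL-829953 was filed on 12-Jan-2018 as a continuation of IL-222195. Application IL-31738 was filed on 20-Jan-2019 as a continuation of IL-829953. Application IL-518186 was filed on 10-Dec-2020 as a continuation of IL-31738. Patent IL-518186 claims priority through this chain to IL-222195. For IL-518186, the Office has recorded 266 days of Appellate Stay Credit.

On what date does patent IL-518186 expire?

Earliest priority filing: 17 August 2015.
Base term: 17 August 2015 + 20 years → 17 August 2035.
Appellate Stay Credit: +266 days → 9 May 2036.

May 9, 2036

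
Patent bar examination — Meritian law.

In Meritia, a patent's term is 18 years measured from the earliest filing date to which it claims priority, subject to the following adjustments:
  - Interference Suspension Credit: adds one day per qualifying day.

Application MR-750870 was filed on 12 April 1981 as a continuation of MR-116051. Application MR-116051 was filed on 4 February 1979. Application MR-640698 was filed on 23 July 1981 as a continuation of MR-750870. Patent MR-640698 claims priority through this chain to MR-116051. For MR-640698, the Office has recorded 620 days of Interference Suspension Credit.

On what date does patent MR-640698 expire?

1998-10-17

Earliest priority filing: 4 February 1979.
Base term: 4 February 1979 + 18 years → 4 February 1997.
Interference Suspension Credit: +620 days → 17 October 1998.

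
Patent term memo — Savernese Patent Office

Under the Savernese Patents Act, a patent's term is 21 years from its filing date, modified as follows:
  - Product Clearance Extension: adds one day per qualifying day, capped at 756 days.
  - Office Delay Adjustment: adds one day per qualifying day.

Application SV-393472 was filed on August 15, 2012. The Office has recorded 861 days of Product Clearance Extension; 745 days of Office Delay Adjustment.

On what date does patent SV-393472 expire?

2037-09-24

Base term: filing date + 21 years → 15 August 2033.
Product Clearance Extension: 861 days claimed exceeds the 756-day cap, so +756 days → 10 September 2035.
Office Delay Adjustment: +745 days → 24 September 2037.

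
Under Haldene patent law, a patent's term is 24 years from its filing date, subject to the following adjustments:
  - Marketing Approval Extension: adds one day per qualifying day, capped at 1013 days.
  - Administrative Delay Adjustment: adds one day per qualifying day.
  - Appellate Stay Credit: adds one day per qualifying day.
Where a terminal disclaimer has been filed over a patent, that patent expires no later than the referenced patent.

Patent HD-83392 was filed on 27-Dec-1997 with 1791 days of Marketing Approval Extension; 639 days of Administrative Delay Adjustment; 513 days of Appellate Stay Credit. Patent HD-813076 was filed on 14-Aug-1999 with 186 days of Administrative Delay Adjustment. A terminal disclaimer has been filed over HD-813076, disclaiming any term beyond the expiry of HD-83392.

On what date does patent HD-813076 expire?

Natural term of HD-813076:
  Base: filing + 24 years → 14 August 2023.
  Administrative Delay Adjustment: +186 days → 16 February 2024.
Expiry of referenced patent HD-83392:
  Base: filing + 24 years → 27 December 2021.
  Marketing Approval Extension: 1791 days claimed exceeds the 1013-day cap, so +1013 days → 5 October 2024.
  Administrative Delay Adjustment: +639 days → 6 July 2026.
  Appellate Stay Credit: +513 days → 1 December 2027.
Terminal disclaimer: HD-813076 expires on the earlier of 16 February 2024 and 1 December 2027.

February 16, 2024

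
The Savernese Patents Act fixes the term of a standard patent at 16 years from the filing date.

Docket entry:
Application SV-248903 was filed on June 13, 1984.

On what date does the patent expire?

June 13, 2000

Filing date + 16 years → 13 June 2000.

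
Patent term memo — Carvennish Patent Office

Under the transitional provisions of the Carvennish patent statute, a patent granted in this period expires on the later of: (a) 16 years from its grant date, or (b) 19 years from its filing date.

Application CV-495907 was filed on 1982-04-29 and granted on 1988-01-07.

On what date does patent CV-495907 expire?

2004-01-07

(a) grant + 16 years → 7 January 2004.
(b) filing + 19 years → 29 April 2001.
Later of the two: 7 January 2004.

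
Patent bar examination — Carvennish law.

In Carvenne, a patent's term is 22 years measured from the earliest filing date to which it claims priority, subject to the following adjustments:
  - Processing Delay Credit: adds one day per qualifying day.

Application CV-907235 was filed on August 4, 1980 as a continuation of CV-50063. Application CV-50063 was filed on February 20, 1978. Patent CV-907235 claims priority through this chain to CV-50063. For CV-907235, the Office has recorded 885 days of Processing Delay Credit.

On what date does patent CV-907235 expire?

July 24, 2002

Earliest priority filing: 20 February 1978.
Base term: 20 February 1978 + 22 years → 20 February 2000.
Processing Delay Credit: +885 days → 24 July 2002.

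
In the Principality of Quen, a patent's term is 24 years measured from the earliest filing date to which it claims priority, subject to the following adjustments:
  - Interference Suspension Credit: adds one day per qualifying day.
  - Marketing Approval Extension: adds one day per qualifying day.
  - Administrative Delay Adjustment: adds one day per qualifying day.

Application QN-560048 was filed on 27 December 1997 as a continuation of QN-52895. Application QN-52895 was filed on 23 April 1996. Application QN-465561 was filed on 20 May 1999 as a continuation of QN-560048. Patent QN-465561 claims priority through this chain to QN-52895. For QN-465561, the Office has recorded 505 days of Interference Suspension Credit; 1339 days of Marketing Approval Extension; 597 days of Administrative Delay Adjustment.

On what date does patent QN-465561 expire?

Earliest priority filing: 23 April 1996.
Base term: 23 April 1996 + 24 years → 23 April 2020.
Interference Suspension Credit: +505 days → 10 September 2021.
Marketing Approval Extension: +1339 days → 11 May 2025.
Administrative Delay Adjustment: +597 days → 29 December 2026.

2026-12-29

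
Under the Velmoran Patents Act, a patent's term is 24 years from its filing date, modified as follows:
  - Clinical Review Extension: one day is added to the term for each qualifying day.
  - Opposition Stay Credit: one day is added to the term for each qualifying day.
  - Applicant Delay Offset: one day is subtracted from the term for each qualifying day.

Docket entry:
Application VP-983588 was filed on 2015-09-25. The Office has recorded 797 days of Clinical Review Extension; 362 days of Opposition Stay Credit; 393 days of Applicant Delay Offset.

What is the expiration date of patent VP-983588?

Base term: filing date + 24 years → 25 September 2039.
Clinical Review Extension: +797 days → 30 November 2041.
Opposition Stay Credit: +362 days → 27 November 2042.
Applicant Delay Offset: −393 days → 30 October 2041.

October 30, 2041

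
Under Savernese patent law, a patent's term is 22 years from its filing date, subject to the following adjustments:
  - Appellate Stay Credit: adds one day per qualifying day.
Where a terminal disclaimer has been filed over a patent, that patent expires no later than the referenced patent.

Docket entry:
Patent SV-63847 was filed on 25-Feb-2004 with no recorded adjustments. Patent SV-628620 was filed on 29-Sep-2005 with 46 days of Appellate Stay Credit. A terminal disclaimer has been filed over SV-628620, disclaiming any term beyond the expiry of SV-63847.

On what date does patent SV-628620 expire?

2026-02-25

Natural term of SV-628620:
  Base: filing + 22 years → 29 September 2027.
  Appellate Stay Credit: +46 days → 14 November 2027.
Expiry of referenced patent SV-63847:
  Base: filing + 22 years → 25 February 2026.
Terminal disclaimer: SV-628620 expires on the earlier of 14 November 2027 and 25 February 2026.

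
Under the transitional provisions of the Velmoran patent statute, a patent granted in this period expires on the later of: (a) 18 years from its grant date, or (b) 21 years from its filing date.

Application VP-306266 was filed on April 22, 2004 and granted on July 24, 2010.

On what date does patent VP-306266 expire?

2028-07-24

(a) grant + 18 years → 24 July 2028.
(b) filing + 21 years → 22 April 2025.
Later of the two: 24 July 2028.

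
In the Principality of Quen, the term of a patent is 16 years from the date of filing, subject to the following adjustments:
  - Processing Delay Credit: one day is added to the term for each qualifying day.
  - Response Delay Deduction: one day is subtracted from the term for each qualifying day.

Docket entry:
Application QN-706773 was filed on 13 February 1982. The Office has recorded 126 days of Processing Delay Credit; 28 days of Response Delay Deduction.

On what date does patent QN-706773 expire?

Base term: filing date + 16 years → 13 February 1998.
Processing Delay Credit: +126 days → 19 June 1998.
Response Delay Deduction: −28 days → 22 May 1998.

May 22, 1998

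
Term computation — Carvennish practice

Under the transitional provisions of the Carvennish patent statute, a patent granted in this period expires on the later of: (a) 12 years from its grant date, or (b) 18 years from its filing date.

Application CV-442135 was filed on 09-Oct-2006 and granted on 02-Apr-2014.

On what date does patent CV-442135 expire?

April 2, 2026

(a) grant + 12 years → 2 April 2026.
(b) filing + 18 years → 9 October 2024.
Later of the two: 2 April 2026.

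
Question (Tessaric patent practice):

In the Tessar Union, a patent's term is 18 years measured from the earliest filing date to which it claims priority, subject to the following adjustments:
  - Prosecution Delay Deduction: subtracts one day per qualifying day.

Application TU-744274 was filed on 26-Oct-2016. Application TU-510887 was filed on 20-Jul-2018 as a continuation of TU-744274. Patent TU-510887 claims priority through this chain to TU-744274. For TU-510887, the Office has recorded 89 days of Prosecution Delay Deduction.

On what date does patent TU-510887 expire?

July 29, 2034

Earliest priority filing: 26 October 2016.
Base term: 26 October 2016 + 18 years → 26 October 2034.
Prosecution Delay Deduction: −89 days → 29 July 2034.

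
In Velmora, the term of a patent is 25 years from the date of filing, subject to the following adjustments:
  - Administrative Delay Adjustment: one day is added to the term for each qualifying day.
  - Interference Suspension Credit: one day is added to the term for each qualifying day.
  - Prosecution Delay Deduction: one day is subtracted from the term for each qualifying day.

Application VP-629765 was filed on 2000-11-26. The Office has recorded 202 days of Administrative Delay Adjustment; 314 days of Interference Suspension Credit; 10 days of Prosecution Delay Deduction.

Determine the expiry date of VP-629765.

Base term: filing date + 25 years → 26 November 2025.
Administrative Delay Adjustment: +202 days → 16 June 2026.
Interference Suspension Credit: +314 days → 26 April 2027.
Prosecution Delay Deduction: −10 days → 16 April 2027.

April 16, 2027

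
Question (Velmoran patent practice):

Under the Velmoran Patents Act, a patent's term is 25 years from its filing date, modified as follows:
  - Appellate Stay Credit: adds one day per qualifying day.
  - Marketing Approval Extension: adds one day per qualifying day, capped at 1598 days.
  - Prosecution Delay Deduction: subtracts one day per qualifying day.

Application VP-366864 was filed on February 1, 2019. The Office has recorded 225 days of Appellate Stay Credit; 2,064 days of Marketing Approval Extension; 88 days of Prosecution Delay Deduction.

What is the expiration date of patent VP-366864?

November 1, 2048

Base term: filing date + 25 years → 1 February 2044.
Appellate Stay Credit: +225 days → 13 September 2044.
Marketing Approval Extension: 2064 days claimed exceeds the 1598-day cap, so +1598 days → 28 January 2049.
Prosecution Delay Deduction: −88 days → 1 November 2048.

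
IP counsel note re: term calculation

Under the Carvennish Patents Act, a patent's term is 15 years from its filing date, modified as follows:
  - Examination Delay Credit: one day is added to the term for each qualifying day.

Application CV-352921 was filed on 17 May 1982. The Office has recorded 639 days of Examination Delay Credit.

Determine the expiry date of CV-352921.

February 15, 1999

Base term: filing date + 15 years → 17 May 1997.
Examination Delay Credit: +639 days → 15 February 1999.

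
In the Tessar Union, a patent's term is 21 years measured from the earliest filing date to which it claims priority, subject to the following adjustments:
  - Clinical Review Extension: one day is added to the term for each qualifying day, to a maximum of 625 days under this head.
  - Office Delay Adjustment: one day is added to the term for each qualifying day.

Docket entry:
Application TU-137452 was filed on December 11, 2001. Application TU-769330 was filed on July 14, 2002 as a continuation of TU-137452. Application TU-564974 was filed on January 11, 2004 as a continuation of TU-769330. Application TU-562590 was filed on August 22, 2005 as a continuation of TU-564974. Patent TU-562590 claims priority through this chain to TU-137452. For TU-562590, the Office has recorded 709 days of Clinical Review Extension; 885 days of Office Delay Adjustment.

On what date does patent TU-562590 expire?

Earliest priority filing: 11 December 2001.
Base term: 11 December 2001 + 21 years → 11 December 2022.
Clinical Review Extension: 709 days claimed exceeds the 625-day cap, so +625 days → 27 August 2024.
Office Delay Adjustment: +885 days → 29 January 2027.

January 29, 2027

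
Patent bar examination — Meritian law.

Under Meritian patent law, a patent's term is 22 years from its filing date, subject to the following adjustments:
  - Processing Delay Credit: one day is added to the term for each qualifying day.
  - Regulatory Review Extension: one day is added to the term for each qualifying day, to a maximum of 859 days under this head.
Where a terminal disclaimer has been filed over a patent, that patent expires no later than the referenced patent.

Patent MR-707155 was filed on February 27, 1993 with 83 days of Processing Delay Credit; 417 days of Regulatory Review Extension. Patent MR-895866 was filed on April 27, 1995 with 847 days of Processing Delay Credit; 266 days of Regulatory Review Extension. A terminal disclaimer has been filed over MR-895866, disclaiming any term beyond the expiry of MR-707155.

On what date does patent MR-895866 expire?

Natural term of MR-895866:
  Base: filing + 22 years → 27 April 2017.
  Processing Delay Credit: +847 days → 22 August 2019.
  Regulatory Review Extension: 266 days (within the 859-day cap) → +266 days → 14 May 2020.
Expiry of referenced patent MR-707155:
  Base: filing + 22 years → 27 February 2015.
  Processing Delay Credit: +83 days → 21 May 2015.
  Regulatory Review Extension: 417 days (within the 859-day cap) → +417 days → 11 July 2016.
Terminal disclaimer: MR-895866 expires on the earlier of 14 May 2020 and 11 July 2016.

July 11, 2016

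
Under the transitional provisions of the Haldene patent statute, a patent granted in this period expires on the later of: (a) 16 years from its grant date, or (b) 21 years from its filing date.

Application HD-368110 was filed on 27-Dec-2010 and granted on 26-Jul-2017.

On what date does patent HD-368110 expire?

(a) grant + 16 years → 26 July 2033.
(b) filing + 21 years → 27 December 2031.
Later of the two: 26 July 2033.

July 26, 2033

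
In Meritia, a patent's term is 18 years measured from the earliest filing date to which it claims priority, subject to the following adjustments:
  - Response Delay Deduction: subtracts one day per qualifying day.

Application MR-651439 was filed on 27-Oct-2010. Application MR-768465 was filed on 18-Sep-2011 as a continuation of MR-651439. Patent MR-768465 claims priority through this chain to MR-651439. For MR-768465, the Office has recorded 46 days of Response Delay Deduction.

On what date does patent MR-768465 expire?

2028-09-11

Earliest priority filing: 27 October 2010.
Base term: 27 October 2010 + 18 years → 27 October 2028.
Response Delay Deduction: −46 days → 11 September 2028.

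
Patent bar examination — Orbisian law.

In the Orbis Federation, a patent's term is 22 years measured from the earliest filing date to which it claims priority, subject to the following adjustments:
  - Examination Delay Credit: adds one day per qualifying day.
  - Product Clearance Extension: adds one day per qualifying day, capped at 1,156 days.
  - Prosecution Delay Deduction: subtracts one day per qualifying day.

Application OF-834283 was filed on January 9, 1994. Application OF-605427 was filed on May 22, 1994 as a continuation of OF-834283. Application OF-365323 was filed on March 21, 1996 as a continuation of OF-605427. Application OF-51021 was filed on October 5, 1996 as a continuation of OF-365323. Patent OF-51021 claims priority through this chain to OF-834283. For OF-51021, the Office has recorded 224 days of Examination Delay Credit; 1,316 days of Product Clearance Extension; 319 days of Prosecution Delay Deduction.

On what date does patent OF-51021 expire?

2018-12-05

Earliest priority filing: 9 January 1994.
Base term: 9 January 1994 + 22 years → 9 January 2016.
Examination Delay Credit: +224 days → 20 August 2016.
Product Clearance Extension: 1316 days claimed exceeds the 1156-day cap, so +1156 days → 20 October 2019.
Prosecution Delay Deduction: −319 days → 5 December 2018.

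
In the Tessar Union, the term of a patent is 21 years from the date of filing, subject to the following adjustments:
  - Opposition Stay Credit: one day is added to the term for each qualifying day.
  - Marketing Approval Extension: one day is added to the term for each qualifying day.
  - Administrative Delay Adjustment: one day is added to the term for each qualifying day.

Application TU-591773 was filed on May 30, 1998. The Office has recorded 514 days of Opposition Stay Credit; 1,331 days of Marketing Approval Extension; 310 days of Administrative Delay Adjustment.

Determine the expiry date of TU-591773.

Base term: filing date + 21 years → 30 May 2019.
Opposition Stay Credit: +514 days → 25 October 2020.
Marketing Approval Extension: +1331 days → 17 June 2024.
Administrative Delay Adjustment: +310 days → 23 April 2025.

2025-04-23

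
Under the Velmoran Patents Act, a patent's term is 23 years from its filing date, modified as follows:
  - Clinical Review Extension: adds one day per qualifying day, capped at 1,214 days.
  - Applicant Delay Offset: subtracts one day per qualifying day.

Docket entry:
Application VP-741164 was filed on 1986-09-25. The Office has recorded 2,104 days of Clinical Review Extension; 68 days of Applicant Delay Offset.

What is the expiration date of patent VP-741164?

Base term: filing date + 23 years → 25 September 2009.
Clinical Review Extension: 2104 days claimed exceeds the 1214-day cap, so +1214 days → 21 January 2013.
Applicant Delay Offset: −68 days → 14 November 2012.

2012-11-14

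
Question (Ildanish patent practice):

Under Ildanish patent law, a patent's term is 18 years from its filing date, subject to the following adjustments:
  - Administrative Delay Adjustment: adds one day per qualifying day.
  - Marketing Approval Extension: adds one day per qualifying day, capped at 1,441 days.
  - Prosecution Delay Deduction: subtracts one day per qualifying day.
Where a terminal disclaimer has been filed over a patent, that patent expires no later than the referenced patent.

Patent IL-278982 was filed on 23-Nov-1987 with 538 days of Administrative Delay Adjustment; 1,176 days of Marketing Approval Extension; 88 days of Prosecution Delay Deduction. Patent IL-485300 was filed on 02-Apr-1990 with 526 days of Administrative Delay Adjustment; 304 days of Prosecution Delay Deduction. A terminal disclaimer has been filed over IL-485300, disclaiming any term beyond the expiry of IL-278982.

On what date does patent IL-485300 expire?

Natural term of IL-485300:
  Base: filing + 18 years → 2 April 2008.
  Administrative Delay Adjustment: +526 days → 10 September 2009.
  Prosecution Delay Deduction: −304 days → 10 November 2008.
Expiry of referenced patent IL-278982:
  Base: filing + 18 years → 23 November 2005.
  Administrative Delay Adjustment: +538 days → 15 May 2007.
  Marketing Approval Extension: 1176 days (within the 1441-day cap) → +1176 days → 3 August 2010.
  Prosecution Delay Deduction: −88 days → 7 May 2010.
Terminal disclaimer: IL-485300 expires on the earlier of 10 November 2008 and 7 May 2010.

November 10, 2008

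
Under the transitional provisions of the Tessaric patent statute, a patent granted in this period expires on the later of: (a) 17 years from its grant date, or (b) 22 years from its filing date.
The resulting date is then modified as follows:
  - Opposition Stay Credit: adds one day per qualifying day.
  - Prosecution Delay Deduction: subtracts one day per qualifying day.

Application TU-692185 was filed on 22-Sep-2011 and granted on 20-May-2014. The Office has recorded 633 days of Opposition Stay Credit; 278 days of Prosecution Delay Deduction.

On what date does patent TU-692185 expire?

September 12, 2034

(a) grant + 17 years → 20 May 2031.
(b) filing + 22 years → 22 September 2033.
Later of the two: 22 September 2033.
Opposition Stay Credit: +633 days → 17 June 2035.
Prosecution Delay Deduction: −278 days → 12 September 2034.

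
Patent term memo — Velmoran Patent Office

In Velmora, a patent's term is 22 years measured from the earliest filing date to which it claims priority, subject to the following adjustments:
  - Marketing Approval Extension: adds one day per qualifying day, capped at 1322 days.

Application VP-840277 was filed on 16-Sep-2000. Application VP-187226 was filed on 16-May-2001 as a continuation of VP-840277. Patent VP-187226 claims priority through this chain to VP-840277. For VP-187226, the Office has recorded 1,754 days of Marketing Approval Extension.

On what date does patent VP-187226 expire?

April 30, 2026

Earliest priority filing: 16 September 2000.
Base term: 16 September 2000 + 22 years → 16 September 2022.
Marketing Approval Extension: 1754 days claimed exceeds the 1322-day cap, so +1322 days → 30 April 2026.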